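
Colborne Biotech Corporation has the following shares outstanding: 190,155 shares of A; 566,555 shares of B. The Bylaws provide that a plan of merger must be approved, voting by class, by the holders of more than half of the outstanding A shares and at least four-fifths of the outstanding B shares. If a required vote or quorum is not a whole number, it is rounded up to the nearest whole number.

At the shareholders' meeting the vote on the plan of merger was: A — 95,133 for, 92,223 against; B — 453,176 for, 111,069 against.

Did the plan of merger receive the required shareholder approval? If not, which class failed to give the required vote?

Not approved — the B shares did not give the required vote.

A: a majority of 190155 is 95078; 95,078 required, 95,133 in favor — approved.
B: 4/5 of 566555 = 453244; 453,244 required, 453,176 in favor — not approved.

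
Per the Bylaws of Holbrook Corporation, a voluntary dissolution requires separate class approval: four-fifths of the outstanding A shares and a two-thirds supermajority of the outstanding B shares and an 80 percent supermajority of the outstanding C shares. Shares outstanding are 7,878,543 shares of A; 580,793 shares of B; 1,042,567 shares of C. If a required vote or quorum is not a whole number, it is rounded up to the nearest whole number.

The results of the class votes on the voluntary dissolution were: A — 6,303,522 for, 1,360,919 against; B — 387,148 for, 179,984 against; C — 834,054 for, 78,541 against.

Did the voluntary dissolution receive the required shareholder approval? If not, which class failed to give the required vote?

Not approved — the B shares did not give the required vote.

A: 4/5 of 7878543 = 6302834.40, rounded up to 6302835; 6,302,835 required, 6,303,522 in favor — approved.
B: 2/3 of 580793 = 387195.33, rounded up to 387196; 387,196 required, 387,148 in favor — not approved.
C: 4/5 of 1042567 = 834053.60, rounded up to 834054; 834,054 required, 834,054 in favor — approved.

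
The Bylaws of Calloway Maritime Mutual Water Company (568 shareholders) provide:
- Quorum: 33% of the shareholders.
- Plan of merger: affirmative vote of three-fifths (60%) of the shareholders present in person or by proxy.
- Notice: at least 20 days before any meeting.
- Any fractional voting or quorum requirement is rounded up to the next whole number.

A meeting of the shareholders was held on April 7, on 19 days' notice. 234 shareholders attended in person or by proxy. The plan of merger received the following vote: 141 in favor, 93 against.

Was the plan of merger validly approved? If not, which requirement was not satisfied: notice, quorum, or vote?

Notice: 19 days given; 20 required. Not satisfied.
Quorum: 33% of 568 = 187.44, rounded up to 188; 234 present. Satisfied.
Vote: requires three-fifths of those present (234); 3/5 of 234 = 140.40, rounded up to 141, so 141 needed; 141 in favor. Satisfied.

Invalid — notice requirement not satisfied.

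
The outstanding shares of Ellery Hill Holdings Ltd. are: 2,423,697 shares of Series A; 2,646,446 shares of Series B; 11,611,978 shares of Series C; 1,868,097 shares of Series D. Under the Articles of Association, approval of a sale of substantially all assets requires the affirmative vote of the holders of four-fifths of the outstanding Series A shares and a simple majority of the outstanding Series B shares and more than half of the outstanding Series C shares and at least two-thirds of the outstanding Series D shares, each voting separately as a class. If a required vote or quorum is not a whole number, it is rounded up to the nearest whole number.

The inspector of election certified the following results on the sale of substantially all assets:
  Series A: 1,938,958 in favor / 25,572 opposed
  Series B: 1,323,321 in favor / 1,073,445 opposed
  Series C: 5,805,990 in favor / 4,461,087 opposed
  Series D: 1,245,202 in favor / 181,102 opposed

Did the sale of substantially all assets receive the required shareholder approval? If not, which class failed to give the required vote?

Not approved — the Series D shares did not give the required vote.

Series A: 4/5 of 2423697 = 1938957.60, rounded up to 1938958; 1,938,958 required, 1,938,958 in favor — approved.
Series B: a majority of 2646446 is 1323224; 1,323,224 required, 1,323,321 in favor — approved.
Series C: a majority of 11611978 is 5805990; 5,805,990 required, 5,805,990 in favor — approved.
Series D: 2/3 of 1868097 = 1245398; 1,245,398 required, 1,245,202 in favor — not approved.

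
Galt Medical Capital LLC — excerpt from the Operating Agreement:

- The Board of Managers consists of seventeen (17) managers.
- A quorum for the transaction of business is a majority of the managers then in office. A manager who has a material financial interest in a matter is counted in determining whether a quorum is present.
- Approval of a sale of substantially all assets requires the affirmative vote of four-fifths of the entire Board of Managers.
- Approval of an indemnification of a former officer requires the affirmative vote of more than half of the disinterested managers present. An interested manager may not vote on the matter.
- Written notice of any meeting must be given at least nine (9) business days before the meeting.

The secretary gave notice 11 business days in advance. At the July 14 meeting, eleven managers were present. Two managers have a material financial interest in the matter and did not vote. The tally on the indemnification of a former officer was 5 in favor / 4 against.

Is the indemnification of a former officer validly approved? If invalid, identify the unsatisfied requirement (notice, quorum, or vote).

Valid — all requirements satisfied.

Notice: 11 business days given; 9 required (11 ≥ 9). Satisfied.
Quorum: 11 present (interested managers count toward quorum); quorum is 9. Satisfied.
Vote: the indemnification of a former officer requires a majority of the disinterested managers present (11 − 2 = 9). A majority of 9 is 5, so 5 affirmative votes are needed; 5 voted in favor. Satisfied.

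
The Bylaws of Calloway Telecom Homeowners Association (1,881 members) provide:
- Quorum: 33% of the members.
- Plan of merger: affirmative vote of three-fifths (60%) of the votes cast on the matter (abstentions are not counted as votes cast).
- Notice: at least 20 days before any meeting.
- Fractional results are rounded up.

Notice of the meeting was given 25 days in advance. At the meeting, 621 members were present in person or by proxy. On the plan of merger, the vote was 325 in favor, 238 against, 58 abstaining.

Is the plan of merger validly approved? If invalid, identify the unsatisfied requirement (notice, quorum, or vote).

Notice: 25 days given; 20 required. Satisfied.
Quorum: 33% of 1,881 = 620.73, rounded up to 621; 621 present. Satisfied.
Vote: requires three-fifths of the votes cast (621 − 58 abstaining = 563); 3/5 of 563 = 337.80, rounded up to 338, so 338 needed; 325 in favor. Not satisfied.

Invalid — vote requirement not satisfied.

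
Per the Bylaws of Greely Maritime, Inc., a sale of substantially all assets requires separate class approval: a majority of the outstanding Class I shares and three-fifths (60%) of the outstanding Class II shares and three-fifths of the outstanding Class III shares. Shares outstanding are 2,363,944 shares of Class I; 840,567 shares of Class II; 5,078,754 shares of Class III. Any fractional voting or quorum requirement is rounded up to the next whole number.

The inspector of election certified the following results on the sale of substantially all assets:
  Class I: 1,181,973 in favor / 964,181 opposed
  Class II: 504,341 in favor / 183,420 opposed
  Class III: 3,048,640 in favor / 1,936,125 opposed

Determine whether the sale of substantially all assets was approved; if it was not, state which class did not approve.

Class I: a majority of 2363944 is 1181973; 1,181,973 required, 1,181,973 in favor — approved.
Class II: 3/5 of 840567 = 504340.20, rounded up to 504341; 504,341 required, 504,341 in favor — approved.
Class III: 3/5 of 5078754 = 3047252.40, rounded up to 3047253; 3,047,253 required, 3,048,640 in favor — approved.

Approved — every class gave the required vote.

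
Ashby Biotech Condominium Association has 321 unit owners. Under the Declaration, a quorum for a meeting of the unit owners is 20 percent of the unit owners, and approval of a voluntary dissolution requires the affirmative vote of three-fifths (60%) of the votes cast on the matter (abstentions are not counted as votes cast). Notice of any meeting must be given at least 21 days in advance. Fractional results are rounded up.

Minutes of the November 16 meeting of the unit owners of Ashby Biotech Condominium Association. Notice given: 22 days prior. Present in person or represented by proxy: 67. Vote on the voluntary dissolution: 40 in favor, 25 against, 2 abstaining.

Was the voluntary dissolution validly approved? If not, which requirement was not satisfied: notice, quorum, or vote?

Notice: 22 days given; 21 required. Satisfied.
Quorum: 20% of 321 = 64.20, rounded up to 65; 67 present. Satisfied.
Vote: requires three-fifths of the votes cast (67 − 2 abstaining = 65); 3/5 of 65 = 39, so 39 needed; 40 in favor. Satisfied.

Valid — all requirements satisfied.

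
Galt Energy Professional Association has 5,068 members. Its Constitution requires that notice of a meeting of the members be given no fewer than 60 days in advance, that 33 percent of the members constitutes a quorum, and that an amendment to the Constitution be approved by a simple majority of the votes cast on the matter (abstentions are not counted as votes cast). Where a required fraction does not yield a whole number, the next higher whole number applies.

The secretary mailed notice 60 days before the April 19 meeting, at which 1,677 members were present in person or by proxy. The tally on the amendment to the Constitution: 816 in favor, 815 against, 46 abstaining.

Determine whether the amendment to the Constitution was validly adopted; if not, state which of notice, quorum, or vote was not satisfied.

Valid — all requirements satisfied.

Notice: 60 days given; 60 required. Satisfied.
Quorum: 33% of 5,068 = 1,672.44, rounded up to 1,673; 1,677 present. Satisfied.
Vote: requires a majority of the votes cast (1,677 − 46 abstaining = 1,631); a majority of 1631 is 816, so 816 needed; 816 in favor. Satisfied.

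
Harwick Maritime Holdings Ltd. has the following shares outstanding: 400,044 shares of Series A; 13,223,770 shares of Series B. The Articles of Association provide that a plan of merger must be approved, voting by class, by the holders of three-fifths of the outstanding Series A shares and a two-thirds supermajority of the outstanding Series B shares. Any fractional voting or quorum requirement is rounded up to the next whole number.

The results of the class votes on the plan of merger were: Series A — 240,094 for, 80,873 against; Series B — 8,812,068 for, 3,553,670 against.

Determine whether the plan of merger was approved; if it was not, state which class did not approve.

Not approved — the Series B shares did not give the required vote.

Series A: 3/5 of 400044 = 240026.40, rounded up to 240027; 240,027 required, 240,094 in favor — approved.
Series B: 2/3 of 13223770 = 8815846.67, rounded up to 8815847; 8,815,847 required, 8,812,068 in favor — not approved.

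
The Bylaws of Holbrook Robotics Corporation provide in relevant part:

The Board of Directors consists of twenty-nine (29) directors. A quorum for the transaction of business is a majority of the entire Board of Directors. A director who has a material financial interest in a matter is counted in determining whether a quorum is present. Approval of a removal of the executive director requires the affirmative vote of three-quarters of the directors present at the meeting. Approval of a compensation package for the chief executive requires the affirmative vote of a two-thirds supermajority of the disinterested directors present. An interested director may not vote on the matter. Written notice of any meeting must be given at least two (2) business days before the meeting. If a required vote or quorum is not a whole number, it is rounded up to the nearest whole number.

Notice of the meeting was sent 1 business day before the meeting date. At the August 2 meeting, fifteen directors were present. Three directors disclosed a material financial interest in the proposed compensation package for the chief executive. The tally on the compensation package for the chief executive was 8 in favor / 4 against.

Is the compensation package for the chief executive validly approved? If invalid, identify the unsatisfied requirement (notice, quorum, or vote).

Notice: 1 business day given; 2 required (1 < 2). Not satisfied.
Quorum: 15 present (interested directors count toward quorum); quorum is 15. Satisfied.
Vote: the compensation package for the chief executive requires two-thirds of the disinterested directors present (15 − 3 = 12). 2/3 of 12 = 8, so 8 affirmative votes are needed; 8 voted in favor. Satisfied.

Invalid — notice requirement not satisfied.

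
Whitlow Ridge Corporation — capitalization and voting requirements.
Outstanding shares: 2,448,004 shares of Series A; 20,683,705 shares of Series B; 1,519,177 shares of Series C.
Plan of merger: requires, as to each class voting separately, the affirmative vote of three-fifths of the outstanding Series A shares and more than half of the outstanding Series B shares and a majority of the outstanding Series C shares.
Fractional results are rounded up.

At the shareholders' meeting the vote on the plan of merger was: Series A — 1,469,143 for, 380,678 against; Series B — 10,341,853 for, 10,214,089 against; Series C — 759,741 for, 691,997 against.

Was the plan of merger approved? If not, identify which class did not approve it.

Series A: 3/5 of 2448004 = 1468802.40, rounded up to 1468803; 1,468,803 required, 1,469,143 in favor — approved.
Series B: a majority of 20683705 is 10341853; 10,341,853 required, 10,341,853 in favor — approved.
Series C: a majority of 1519177 is 759589; 759,589 required, 759,741 in favor — approved.

Approved — every class gave the required vote.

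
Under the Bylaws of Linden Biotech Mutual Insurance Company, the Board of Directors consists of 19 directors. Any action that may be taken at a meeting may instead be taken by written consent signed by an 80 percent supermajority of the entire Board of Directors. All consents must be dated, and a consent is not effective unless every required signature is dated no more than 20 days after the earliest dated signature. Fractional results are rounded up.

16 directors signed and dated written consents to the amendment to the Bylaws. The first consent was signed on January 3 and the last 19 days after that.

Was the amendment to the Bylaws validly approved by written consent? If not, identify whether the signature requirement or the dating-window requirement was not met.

Signatures required: an 80 percent supermajority of 19 — 4/5 of 19 = 15.20, rounded up to 16, so 16 needed; 16 signed. Sufficient.
Dating window: the latest signature is 19 days after the earliest; the limit is 20 days. Within the window.

Effective — both the signature and dating-window requirements are satisfied.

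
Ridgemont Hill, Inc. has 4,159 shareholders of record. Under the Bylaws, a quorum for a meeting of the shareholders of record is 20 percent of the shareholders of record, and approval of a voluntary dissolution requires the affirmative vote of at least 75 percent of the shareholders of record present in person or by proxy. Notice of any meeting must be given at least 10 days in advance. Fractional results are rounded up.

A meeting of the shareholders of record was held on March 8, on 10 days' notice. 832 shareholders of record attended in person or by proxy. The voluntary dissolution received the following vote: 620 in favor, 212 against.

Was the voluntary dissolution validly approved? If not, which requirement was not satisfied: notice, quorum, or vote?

Notice: 10 days given; 10 required. Satisfied.
Quorum: 20% of 4,159 = 831.80, rounded up to 832; 832 present. Satisfied.
Vote: requires three-fourths of those present (832); 3/4 of 832 = 624, so 624 needed; 620 in favor. Not satisfied.

Invalid — vote requirement not satisfied.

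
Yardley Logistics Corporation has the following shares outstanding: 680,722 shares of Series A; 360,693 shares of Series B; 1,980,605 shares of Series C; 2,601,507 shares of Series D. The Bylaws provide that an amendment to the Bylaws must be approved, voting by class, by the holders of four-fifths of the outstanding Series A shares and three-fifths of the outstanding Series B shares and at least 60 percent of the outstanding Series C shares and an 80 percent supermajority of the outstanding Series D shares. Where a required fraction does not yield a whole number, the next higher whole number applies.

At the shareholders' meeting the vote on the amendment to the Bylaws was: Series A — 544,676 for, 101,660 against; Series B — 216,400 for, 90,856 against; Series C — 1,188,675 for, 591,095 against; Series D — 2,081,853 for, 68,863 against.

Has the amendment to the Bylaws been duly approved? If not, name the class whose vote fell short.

Not approved — the Series B shares did not give the required vote.

Series A: 4/5 of 680722 = 544577.60, rounded up to 544578; 544,578 required, 544,676 in favor — approved.
Series B: 3/5 of 360693 = 216415.80, rounded up to 216416; 216,416 required, 216,400 in favor — not approved.
Series C: 3/5 of 1980605 = 1188363; 1,188,363 required, 1,188,675 in favor — approved.
Series D: 4/5 of 2601507 = 2081205.60, rounded up to 2081206; 2,081,206 required, 2,081,853 in favor — approved.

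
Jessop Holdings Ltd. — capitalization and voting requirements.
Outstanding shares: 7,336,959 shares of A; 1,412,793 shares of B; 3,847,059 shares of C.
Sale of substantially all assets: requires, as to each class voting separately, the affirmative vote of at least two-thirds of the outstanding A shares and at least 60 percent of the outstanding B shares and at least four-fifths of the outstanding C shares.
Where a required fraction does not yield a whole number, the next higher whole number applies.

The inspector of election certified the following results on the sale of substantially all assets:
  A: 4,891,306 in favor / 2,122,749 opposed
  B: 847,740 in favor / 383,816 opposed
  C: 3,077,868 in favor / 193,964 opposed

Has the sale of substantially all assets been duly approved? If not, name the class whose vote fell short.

A: 2/3 of 7336959 = 4891306; 4,891,306 required, 4,891,306 in favor — approved.
B: 3/5 of 1412793 = 847675.80, rounded up to 847676; 847,676 required, 847,740 in favor — approved.
C: 4/5 of 3847059 = 3077647.20, rounded up to 3077648; 3,077,648 required, 3,077,868 in favor — approved.

Approved — every class gave the required vote.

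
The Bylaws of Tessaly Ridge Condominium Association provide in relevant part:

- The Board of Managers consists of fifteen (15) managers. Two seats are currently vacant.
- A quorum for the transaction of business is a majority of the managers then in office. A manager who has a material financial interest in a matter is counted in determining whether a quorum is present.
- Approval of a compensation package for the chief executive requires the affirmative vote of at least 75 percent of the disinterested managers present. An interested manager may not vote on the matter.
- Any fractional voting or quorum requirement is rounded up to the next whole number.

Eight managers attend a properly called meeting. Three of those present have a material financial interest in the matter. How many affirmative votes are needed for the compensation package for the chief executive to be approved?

4

The compensation package for the chief executive requires three-fourths of the disinterested managers present (8 − 3 = 5).
3/4 of 5 = 3.75, rounded up to 4.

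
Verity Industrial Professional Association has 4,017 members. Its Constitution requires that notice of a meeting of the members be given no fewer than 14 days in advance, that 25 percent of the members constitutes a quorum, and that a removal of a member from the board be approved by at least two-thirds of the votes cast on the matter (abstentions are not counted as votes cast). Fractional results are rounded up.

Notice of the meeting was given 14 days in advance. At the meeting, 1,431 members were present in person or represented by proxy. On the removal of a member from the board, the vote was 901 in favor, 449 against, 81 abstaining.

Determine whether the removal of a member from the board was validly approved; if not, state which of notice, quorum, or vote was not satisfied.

Valid — all requirements satisfied.

Notice: 14 days given; 14 required. Satisfied.
Quorum: 25% of 4,017 = 1,004.25, rounded up to 1,005; 1,431 present. Satisfied.
Vote: requires two-thirds of the votes cast (1,431 − 81 abstaining = 1,350); 2/3 of 1350 = 900, so 900 needed; 901 in favor. Satisfied.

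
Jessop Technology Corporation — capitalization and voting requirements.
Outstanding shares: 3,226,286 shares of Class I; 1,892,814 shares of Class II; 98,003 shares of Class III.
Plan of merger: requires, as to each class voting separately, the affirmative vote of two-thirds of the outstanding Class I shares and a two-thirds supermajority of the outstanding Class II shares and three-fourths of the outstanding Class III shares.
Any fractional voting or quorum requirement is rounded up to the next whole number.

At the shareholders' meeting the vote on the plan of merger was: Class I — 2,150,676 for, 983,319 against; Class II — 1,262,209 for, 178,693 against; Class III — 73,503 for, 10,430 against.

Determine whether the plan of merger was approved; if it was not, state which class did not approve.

Class I: 2/3 of 3226286 = 2150857.33, rounded up to 2150858; 2,150,858 required, 2,150,676 in favor — not approved.
Class II: 2/3 of 1892814 = 1261876; 1,261,876 required, 1,262,209 in favor — approved.
Class III: 3/4 of 98003 = 73502.25, rounded up to 73503; 73,503 required, 73,503 in favor — approved.

Not approved — the Class I shares did not give the required vote.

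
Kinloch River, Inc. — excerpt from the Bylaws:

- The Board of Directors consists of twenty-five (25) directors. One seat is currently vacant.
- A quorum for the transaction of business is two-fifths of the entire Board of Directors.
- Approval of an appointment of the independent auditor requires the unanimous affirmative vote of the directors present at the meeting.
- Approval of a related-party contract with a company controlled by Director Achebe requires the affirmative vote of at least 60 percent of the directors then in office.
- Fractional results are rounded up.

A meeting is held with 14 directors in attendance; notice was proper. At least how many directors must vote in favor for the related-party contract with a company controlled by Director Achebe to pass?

15

The related-party contract with a company controlled by Director Achebe requires three-fifths of the directors then in office (24).
3/5 of 24 = 14.40, rounded up to 15.
(Only 14 can vote, so the related-party contract with a company controlled by Director Achebe cannot pass at this meeting, but the required vote is still 15.)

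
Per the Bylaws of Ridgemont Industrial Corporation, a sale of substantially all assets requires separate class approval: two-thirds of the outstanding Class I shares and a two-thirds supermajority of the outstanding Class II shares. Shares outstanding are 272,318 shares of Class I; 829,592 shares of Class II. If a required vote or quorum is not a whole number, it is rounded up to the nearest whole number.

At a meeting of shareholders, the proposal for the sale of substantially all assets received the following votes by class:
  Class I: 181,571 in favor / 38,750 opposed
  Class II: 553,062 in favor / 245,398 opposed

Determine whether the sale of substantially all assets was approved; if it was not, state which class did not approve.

Approved — every class gave the required vote.

Class I: 2/3 of 272318 = 181545.33, rounded up to 181546; 181,546 required, 181,571 in favor — approved.
Class II: 2/3 of 829592 = 553061.33, rounded up to 553062; 553,062 required, 553,062 in favor — approved.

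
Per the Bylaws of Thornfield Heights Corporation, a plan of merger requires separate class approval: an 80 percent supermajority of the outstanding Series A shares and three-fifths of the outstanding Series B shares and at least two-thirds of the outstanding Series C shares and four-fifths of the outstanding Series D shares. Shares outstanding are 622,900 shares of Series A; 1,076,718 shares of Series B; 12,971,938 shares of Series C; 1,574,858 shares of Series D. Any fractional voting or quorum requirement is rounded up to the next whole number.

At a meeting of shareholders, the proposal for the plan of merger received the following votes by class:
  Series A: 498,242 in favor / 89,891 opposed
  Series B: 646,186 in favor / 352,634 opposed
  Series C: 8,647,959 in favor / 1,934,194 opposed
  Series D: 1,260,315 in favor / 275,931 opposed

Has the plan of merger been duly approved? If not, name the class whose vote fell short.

Not approved — the Series A shares did not give the required vote.

Series A: 4/5 of 622900 = 498320; 498,320 required, 498,242 in favor — not approved.
Series B: 3/5 of 1076718 = 646030.80, rounded up to 646031; 646,031 required, 646,186 in favor — approved.
Series C: 2/3 of 12971938 = 8647958.67, rounded up to 8647959; 8,647,959 required, 8,647,959 in favor — approved.
Series D: 4/5 of 1574858 = 1259886.40, rounded up to 1259887; 1,259,887 required, 1,260,315 in favor — approved.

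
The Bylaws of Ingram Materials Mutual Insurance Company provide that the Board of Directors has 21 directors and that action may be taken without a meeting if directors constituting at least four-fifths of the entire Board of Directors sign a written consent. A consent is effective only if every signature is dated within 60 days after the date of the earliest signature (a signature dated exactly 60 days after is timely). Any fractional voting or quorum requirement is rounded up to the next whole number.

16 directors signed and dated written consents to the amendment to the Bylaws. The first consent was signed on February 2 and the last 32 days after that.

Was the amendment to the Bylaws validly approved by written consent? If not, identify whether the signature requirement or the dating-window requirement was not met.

Not effective — insufficient signatures.

Signatures required: at least four-fifths of 21 — 4/5 of 21 = 16.80, rounded up to 17, so 17 needed; 16 signed. Insufficient.
Dating window: the latest signature is 32 days after the earliest; the limit is 60 days. Within the window.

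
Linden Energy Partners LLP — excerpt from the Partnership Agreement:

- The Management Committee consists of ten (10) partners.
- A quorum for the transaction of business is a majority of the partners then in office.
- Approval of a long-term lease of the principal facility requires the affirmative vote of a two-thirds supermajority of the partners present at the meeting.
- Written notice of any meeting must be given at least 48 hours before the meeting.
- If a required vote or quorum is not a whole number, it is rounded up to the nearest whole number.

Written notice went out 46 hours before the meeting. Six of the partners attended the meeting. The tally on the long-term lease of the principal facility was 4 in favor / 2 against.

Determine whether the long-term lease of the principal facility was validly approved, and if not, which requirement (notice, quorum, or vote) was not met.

Notice: 46 hours given; 48 required (46 < 48). Not satisfied.
Quorum: 6 present; quorum is 6. Satisfied.
Vote: the long-term lease of the principal facility requires two-thirds of the partners present (6). 2/3 of 6 = 4, so 4 affirmative votes are needed; 4 voted in favor. Satisfied.

Invalid — notice requirement not satisfied.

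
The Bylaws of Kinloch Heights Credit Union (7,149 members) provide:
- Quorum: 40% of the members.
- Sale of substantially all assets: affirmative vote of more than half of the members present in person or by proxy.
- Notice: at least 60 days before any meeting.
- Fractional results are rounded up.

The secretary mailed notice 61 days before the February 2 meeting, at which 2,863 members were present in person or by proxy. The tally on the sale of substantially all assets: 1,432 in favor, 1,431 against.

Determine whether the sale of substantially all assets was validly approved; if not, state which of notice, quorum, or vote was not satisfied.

Notice: 61 days given; 60 required. Satisfied.
Quorum: 40% of 7,149 = 2,859.60, rounded up to 2,860; 2,863 present. Satisfied.
Vote: requires a majority of those present (2,863); a majority of 2863 is 1432, so 1,432 needed; 1,432 in favor. Satisfied.

Valid — all requirements satisfied.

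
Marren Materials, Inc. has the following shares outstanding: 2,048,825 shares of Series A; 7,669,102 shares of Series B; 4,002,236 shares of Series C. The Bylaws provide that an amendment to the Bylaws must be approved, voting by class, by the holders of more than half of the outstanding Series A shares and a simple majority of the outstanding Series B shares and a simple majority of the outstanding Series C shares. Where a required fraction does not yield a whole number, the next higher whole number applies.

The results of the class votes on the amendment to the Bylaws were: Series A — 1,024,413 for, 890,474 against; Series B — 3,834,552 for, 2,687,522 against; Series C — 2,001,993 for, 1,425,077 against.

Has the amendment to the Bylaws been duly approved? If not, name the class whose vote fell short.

Approved — every class gave the required vote.

Series A: a majority of 2048825 is 1024413; 1,024,413 required, 1,024,413 in favor — approved.
Series B: a majority of 7669102 is 3834552; 3,834,552 required, 3,834,552 in favor — approved.
Series C: a majority of 4002236 is 2001119; 2,001,119 required, 2,001,993 in favor — approved.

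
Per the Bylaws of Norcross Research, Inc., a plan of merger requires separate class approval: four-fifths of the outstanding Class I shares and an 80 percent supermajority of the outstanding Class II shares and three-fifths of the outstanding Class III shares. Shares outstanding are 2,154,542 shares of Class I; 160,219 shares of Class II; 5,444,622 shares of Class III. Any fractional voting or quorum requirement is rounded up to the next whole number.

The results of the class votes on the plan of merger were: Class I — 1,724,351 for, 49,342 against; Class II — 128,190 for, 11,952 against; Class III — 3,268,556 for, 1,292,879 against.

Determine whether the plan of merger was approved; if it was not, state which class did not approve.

Class I: 4/5 of 2154542 = 1723633.60, rounded up to 1723634; 1,723,634 required, 1,724,351 in favor — approved.
Class II: 4/5 of 160219 = 128175.20, rounded up to 128176; 128,176 required, 128,190 in favor — approved.
Class III: 3/5 of 5444622 = 3266773.20, rounded up to 3266774; 3,266,774 required, 3,268,556 in favor — approved.

Approved — every class gave the required vote.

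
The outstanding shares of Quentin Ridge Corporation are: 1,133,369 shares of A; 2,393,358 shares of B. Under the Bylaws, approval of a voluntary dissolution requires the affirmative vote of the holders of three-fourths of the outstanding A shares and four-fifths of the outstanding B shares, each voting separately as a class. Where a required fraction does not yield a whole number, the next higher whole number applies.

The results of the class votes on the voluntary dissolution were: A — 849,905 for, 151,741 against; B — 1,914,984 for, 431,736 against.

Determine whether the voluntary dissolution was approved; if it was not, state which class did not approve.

Not approved — the A shares did not give the required vote.

A: 3/4 of 1133369 = 850026.75, rounded up to 850027; 850,027 required, 849,905 in favor — not approved.
B: 4/5 of 2393358 = 1914686.40, rounded up to 1914687; 1,914,687 required, 1,914,984 in favor — approved.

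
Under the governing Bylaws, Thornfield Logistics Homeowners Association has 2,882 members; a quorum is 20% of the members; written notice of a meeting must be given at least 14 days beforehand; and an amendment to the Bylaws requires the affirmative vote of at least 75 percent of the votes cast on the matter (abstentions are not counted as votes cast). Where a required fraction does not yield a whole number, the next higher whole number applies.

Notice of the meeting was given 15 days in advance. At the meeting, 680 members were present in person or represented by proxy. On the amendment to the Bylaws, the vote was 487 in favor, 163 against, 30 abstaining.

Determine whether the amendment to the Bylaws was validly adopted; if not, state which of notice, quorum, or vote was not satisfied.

Invalid — vote requirement not satisfied.

Notice: 15 days given; 14 required. Satisfied.
Quorum: 20% of 2,882 = 576.40, rounded up to 577; 680 present. Satisfied.
Vote: requires three-fourths of the votes cast (680 − 30 abstaining = 650); 3/4 of 650 = 487.50, rounded up to 488, so 488 needed; 487 in favor. Not satisfied.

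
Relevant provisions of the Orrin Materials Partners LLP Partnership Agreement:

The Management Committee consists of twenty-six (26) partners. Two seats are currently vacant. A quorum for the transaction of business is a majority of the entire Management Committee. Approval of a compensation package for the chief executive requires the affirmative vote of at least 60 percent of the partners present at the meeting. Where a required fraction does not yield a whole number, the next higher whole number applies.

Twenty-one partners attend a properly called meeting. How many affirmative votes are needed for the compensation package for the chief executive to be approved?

13

The compensation package for the chief executive requires three-fifths of the partners present (21).
3/5 of 21 = 12.60, rounded up to 13.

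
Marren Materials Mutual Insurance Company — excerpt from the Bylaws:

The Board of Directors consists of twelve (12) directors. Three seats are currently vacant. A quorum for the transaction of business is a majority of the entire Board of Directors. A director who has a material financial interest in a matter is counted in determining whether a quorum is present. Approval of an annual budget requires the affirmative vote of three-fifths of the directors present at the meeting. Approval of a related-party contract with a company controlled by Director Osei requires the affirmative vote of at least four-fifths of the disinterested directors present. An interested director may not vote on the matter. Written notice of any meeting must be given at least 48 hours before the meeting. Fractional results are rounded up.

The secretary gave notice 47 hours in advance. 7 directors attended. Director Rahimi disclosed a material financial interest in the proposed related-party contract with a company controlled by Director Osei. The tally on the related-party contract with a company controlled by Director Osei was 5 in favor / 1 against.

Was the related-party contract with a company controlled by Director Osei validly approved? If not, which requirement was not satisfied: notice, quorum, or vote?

Notice: 47 hours given; 48 required (47 < 48). Not satisfied.
Quorum: 7 present (interested directors count toward quorum); quorum is 7. Satisfied.
Vote: the related-party contract with a company controlled by Director Osei requires four-fifths of the disinterested directors present (7 − 1 = 6). 4/5 of 6 = 4.80, rounded up to 5, so 5 affirmative votes are needed; 5 voted in favor. Satisfied.

Invalid — notice requirement not satisfied.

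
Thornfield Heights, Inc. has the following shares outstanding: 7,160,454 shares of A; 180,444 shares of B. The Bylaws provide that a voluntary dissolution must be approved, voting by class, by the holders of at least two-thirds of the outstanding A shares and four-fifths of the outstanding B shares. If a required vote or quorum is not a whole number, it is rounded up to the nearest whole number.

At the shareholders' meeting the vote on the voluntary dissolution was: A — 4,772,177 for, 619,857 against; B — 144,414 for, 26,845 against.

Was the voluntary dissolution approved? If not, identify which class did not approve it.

Not approved — the A shares did not give the required vote.

A: 2/3 of 7160454 = 4773636; 4,773,636 required, 4,772,177 in favor — not approved.
B: 4/5 of 180444 = 144355.20, rounded up to 144356; 144,356 required, 144,414 in favor — approved.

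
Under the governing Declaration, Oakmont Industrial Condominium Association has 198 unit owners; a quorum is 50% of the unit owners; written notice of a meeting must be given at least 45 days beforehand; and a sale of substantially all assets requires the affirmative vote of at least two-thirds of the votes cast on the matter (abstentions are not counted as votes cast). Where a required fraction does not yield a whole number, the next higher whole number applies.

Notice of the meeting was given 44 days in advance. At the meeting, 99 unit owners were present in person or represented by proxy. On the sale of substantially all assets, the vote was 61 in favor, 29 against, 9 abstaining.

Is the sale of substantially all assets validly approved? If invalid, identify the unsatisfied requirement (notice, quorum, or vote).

Notice: 44 days given; 45 required. Not satisfied.
Quorum: 50% of 198 = 99; 99 present. Satisfied.
Vote: requires two-thirds of the votes cast (99 − 9 abstaining = 90); 2/3 of 90 = 60, so 60 needed; 61 in favor. Satisfied.

Invalid — notice requirement not satisfied.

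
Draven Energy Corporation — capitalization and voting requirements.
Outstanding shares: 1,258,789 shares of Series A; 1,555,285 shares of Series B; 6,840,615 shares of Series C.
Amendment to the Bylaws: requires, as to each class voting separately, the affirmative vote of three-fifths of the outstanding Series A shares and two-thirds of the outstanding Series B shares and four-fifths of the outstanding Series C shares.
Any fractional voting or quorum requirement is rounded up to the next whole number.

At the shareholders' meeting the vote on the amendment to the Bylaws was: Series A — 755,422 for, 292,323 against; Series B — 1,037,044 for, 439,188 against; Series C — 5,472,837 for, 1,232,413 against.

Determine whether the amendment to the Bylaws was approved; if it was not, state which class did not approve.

Approved — every class gave the required vote.

Series A: 3/5 of 1258789 = 755273.40, rounded up to 755274; 755,274 required, 755,422 in favor — approved.
Series B: 2/3 of 1555285 = 1036856.67, rounded up to 1036857; 1,036,857 required, 1,037,044 in favor — approved.
Series C: 4/5 of 6840615 = 5472492; 5,472,492 required, 5,472,837 in favor — approved.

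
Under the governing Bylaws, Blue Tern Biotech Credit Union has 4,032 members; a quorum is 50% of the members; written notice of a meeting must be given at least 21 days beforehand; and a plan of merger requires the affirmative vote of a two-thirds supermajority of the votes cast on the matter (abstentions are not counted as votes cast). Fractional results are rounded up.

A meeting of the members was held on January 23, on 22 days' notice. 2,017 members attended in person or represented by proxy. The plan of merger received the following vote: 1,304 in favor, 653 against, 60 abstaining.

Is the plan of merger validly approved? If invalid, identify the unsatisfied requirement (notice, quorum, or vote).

Notice: 22 days given; 21 required. Satisfied.
Quorum: 50% of 4,032 = 2,016; 2,017 present. Satisfied.
Vote: requires two-thirds of the votes cast (2,017 − 60 abstaining = 1,957); 2/3 of 1957 = 1304.67, rounded up to 1305, so 1,305 needed; 1,304 in favor. Not satisfied.

Invalid — vote requirement not satisfied.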